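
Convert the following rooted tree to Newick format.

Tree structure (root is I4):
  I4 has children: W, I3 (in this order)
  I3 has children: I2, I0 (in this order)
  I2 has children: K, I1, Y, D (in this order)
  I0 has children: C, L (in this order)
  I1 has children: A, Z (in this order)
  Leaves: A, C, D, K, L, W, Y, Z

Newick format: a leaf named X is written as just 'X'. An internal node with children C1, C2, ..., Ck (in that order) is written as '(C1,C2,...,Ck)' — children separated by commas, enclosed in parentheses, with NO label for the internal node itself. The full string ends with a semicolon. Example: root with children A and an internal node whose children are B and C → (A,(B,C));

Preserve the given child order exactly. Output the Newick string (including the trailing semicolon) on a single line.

internal I4 with children ['W', 'I3']
  leaf 'W' → 'W'
  internal I3 with children ['I2', 'I0']
    internal I2 with children ['K', 'I1', 'Y', 'D']
      leaf 'K' → 'K'
      internal I1 with children ['A', 'Z']
        leaf 'A' → 'A'
        leaf 'Z' → 'Z'
      → '(A,Z)'
      leaf 'Y' → 'Y'
      leaf 'D' → 'D'
    → '(K,(A,Z),Y,D)'
    internal I0 with children ['C', 'L']
      leaf 'C' → 'C'
      leaf 'L' → 'L'
    → '(C,L)'
  → '((K,(A,Z),Y,D),(C,L))'
→ '(W,((K,(A,Z),Y,D),(C,L)))'
Final: (W,((K,(A,Z),Y,D),(C,L)));

Answer: (W,((K,(A,Z),Y,D),(C,L)));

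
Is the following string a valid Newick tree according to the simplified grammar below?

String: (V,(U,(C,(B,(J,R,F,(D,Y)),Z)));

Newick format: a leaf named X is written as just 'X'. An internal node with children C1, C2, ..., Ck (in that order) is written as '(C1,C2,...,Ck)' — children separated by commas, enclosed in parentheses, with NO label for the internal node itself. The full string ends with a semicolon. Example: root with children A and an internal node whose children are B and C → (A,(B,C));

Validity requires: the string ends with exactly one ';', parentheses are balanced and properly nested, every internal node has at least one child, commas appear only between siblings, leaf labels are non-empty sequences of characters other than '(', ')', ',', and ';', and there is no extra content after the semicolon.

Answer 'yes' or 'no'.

Input: (V,(U,(C,(B,(J,R,F,(D,Y)),Z)));
Paren balance: 6 '(' vs 5 ')' MISMATCH
Ends with single ';': True
Full parse: FAILS (expected , or ) at pos 30)
Valid: False

Answer: no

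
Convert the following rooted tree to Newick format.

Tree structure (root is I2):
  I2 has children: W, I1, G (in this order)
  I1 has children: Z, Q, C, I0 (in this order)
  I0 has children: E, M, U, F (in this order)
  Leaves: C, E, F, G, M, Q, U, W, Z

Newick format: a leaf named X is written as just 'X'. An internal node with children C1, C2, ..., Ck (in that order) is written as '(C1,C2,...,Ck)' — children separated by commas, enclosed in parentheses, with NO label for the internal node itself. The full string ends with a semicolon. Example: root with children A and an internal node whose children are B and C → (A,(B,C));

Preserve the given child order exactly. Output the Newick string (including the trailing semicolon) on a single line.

Answer: (W,(Z,Q,C,(E,M,U,F)),G);

Derivation:
internal I2 with children ['W', 'I1', 'G']
  leaf 'W' → 'W'
  internal I1 with children ['Z', 'Q', 'C', 'I0']
    leaf 'Z' → 'Z'
    leaf 'Q' → 'Q'
    leaf 'C' → 'C'
    internal I0 with children ['E', 'M', 'U', 'F']
      leaf 'E' → 'E'
      leaf 'M' → 'M'
      leaf 'U' → 'U'
      leaf 'F' → 'F'
    → '(E,M,U,F)'
  → '(Z,Q,C,(E,M,U,F))'
  leaf 'G' → 'G'
→ '(W,(Z,Q,C,(E,M,U,F)),G)'
Final: (W,(Z,Q,C,(E,M,U,F)),G);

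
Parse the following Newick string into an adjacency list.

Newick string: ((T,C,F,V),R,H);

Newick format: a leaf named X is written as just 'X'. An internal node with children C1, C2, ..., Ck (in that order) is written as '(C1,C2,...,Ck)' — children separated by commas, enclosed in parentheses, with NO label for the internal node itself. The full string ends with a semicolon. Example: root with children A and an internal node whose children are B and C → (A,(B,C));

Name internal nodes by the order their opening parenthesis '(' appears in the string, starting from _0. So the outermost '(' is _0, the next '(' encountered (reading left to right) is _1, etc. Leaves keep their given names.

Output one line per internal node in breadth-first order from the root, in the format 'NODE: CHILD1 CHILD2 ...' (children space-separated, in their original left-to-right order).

Answer: _0: _1 R H
_1: T C F V

Derivation:
Input: ((T,C,F,V),R,H);
Scanning left-to-right, naming '(' by encounter order:
  pos 0: '(' -> open internal node _0 (depth 1)
  pos 1: '(' -> open internal node _1 (depth 2)
  pos 9: ')' -> close internal node _1 (now at depth 1)
  pos 14: ')' -> close internal node _0 (now at depth 0)
Total internal nodes: 2
BFS adjacency from root:
  _0: _1 R H
  _1: T C F V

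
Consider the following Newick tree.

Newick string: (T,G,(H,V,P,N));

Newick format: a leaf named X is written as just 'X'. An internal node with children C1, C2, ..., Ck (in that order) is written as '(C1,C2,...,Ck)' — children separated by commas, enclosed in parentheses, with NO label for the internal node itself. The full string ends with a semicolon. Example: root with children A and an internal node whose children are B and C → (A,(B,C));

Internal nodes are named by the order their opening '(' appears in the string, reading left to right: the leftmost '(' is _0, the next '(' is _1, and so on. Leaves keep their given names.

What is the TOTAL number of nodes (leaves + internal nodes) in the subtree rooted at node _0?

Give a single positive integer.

Answer: 8

Derivation:
Newick: (T,G,(H,V,P,N));
Locate _0: it is the '(' at position 0 (the 1st '(' reading left to right).
Query: subtree rooted at _0
_0: subtree_size = 1 + 7
  T: subtree_size = 1 + 0
  G: subtree_size = 1 + 0
  _1: subtree_size = 1 + 4
    H: subtree_size = 1 + 0
    V: subtree_size = 1 + 0
    P: subtree_size = 1 + 0
    N: subtree_size = 1 + 0
Total subtree size of _0: 8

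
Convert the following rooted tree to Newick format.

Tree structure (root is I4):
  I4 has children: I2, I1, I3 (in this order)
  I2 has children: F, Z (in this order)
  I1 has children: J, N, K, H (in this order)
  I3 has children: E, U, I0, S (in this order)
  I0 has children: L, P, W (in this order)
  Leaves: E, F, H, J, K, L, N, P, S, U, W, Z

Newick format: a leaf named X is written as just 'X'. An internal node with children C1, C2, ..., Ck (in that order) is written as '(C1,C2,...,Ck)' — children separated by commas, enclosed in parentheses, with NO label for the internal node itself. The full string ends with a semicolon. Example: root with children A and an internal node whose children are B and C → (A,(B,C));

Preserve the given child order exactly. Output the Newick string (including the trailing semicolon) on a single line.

internal I4 with children ['I2', 'I1', 'I3']
  internal I2 with children ['F', 'Z']
    leaf 'F' → 'F'
    leaf 'Z' → 'Z'
  → '(F,Z)'
  internal I1 with children ['J', 'N', 'K', 'H']
    leaf 'J' → 'J'
    leaf 'N' → 'N'
    leaf 'K' → 'K'
    leaf 'H' → 'H'
  → '(J,N,K,H)'
  internal I3 with children ['E', 'U', 'I0', 'S']
    leaf 'E' → 'E'
    leaf 'U' → 'U'
    internal I0 with children ['L', 'P', 'W']
      leaf 'L' → 'L'
      leaf 'P' → 'P'
      leaf 'W' → 'W'
    → '(L,P,W)'
    leaf 'S' → 'S'
  → '(E,U,(L,P,W),S)'
→ '((F,Z),(J,N,K,H),(E,U,(L,P,W),S))'
Final: ((F,Z),(J,N,K,H),(E,U,(L,P,W),S));

Answer: ((F,Z),(J,N,K,H),(E,U,(L,P,W),S));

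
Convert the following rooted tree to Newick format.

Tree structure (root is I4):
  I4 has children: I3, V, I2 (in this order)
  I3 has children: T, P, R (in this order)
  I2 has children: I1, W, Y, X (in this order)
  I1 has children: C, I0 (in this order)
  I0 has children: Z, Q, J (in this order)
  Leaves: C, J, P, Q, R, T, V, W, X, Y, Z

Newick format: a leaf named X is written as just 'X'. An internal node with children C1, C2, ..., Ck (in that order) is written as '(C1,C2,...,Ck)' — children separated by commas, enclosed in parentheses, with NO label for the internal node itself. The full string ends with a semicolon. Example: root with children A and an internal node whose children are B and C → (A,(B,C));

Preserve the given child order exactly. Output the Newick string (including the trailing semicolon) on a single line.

internal I4 with children ['I3', 'V', 'I2']
  internal I3 with children ['T', 'P', 'R']
    leaf 'T' → 'T'
    leaf 'P' → 'P'
    leaf 'R' → 'R'
  → '(T,P,R)'
  leaf 'V' → 'V'
  internal I2 with children ['I1', 'W', 'Y', 'X']
    internal I1 with children ['C', 'I0']
      leaf 'C' → 'C'
      internal I0 with children ['Z', 'Q', 'J']
        leaf 'Z' → 'Z'
        leaf 'Q' → 'Q'
        leaf 'J' → 'J'
      → '(Z,Q,J)'
    → '(C,(Z,Q,J))'
    leaf 'W' → 'W'
    leaf 'Y' → 'Y'
    leaf 'X' → 'X'
  → '((C,(Z,Q,J)),W,Y,X)'
→ '((T,P,R),V,((C,(Z,Q,J)),W,Y,X))'
Final: ((T,P,R),V,((C,(Z,Q,J)),W,Y,X));

Answer: ((T,P,R),V,((C,(Z,Q,J)),W,Y,X));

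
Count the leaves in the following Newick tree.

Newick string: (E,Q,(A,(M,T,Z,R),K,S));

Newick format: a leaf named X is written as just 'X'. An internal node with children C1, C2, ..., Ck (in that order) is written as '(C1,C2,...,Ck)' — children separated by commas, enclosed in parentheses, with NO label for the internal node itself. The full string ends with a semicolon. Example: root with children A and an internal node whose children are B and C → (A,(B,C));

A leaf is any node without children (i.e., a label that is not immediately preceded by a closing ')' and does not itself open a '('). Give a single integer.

Answer: 9

Derivation:
Newick: (E,Q,(A,(M,T,Z,R),K,S));
Scan left-to-right; a leaf is any maximal label run not followed by '(':
  pos 1: leaf 'E' → count = 1
  pos 3: leaf 'Q' → count = 2
  pos 6: leaf 'A' → count = 3
  pos 9: leaf 'M' → count = 4
  pos 11: leaf 'T' → count = 5
  pos 13: leaf 'Z' → count = 6
  pos 15: leaf 'R' → count = 7
  pos 18: leaf 'K' → count = 8
  pos 20: leaf 'S' → count = 9
Total leaves: 9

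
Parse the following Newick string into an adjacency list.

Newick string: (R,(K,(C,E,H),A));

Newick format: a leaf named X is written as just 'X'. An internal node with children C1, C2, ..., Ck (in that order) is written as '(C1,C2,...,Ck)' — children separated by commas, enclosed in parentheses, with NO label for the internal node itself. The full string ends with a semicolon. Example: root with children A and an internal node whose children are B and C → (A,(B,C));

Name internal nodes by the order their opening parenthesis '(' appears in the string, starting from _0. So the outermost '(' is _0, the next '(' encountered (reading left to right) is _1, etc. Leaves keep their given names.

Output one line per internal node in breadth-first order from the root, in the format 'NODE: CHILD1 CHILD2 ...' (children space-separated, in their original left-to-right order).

Answer: _0: R _1
_1: K _2 A
_2: C E H

Derivation:
Input: (R,(K,(C,E,H),A));
Scanning left-to-right, naming '(' by encounter order:
  pos 0: '(' -> open internal node _0 (depth 1)
  pos 3: '(' -> open internal node _1 (depth 2)
  pos 6: '(' -> open internal node _2 (depth 3)
  pos 12: ')' -> close internal node _2 (now at depth 2)
  pos 15: ')' -> close internal node _1 (now at depth 1)
  pos 16: ')' -> close internal node _0 (now at depth 0)
Total internal nodes: 3
BFS adjacency from root:
  _0: R _1
  _1: K _2 A
  _2: C E H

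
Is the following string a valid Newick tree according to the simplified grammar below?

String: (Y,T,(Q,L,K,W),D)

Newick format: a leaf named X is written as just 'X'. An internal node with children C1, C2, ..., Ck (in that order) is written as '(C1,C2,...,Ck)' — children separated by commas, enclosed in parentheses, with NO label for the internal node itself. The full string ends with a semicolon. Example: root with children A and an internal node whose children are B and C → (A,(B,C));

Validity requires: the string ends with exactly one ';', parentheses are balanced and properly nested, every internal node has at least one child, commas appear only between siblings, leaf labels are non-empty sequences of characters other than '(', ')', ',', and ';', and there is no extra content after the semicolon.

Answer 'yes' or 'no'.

Input: (Y,T,(Q,L,K,W),D)
Paren balance: 2 '(' vs 2 ')' OK
Ends with single ';': False
Full parse: FAILS (must end with ;)
Valid: False

Answer: no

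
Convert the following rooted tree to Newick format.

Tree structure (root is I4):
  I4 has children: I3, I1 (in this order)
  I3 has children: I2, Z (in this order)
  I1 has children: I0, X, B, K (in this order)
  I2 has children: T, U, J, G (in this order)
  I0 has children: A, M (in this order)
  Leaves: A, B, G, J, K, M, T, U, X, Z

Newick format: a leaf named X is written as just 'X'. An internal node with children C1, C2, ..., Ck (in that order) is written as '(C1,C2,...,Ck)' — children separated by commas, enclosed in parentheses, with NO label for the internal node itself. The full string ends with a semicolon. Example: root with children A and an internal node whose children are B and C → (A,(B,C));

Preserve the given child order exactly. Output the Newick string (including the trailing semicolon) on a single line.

internal I4 with children ['I3', 'I1']
  internal I3 with children ['I2', 'Z']
    internal I2 with children ['T', 'U', 'J', 'G']
      leaf 'T' → 'T'
      leaf 'U' → 'U'
      leaf 'J' → 'J'
      leaf 'G' → 'G'
    → '(T,U,J,G)'
    leaf 'Z' → 'Z'
  → '((T,U,J,G),Z)'
  internal I1 with children ['I0', 'X', 'B', 'K']
    internal I0 with children ['A', 'M']
      leaf 'A' → 'A'
      leaf 'M' → 'M'
    → '(A,M)'
    leaf 'X' → 'X'
    leaf 'B' → 'B'
    leaf 'K' → 'K'
  → '((A,M),X,B,K)'
→ '(((T,U,J,G),Z),((A,M),X,B,K))'
Final: (((T,U,J,G),Z),((A,M),X,B,K));

Answer: (((T,U,J,G),Z),((A,M),X,B,K));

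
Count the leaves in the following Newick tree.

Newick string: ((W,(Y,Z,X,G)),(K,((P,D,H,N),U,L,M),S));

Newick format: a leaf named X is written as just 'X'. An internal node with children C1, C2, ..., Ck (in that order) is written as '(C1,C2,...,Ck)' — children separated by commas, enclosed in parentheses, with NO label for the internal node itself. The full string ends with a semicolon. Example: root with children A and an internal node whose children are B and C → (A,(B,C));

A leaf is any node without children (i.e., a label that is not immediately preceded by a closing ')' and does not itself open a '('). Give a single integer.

Newick: ((W,(Y,Z,X,G)),(K,((P,D,H,N),U,L,M),S));
Scan left-to-right; a leaf is any maximal label run not followed by '(':
  pos 2: leaf 'W' → count = 1
  pos 5: leaf 'Y' → count = 2
  pos 7: leaf 'Z' → count = 3
  pos 9: leaf 'X' → count = 4
  pos 11: leaf 'G' → count = 5
  pos 16: leaf 'K' → count = 6
  pos 20: leaf 'P' → count = 7
  pos 22: leaf 'D' → count = 8
  pos 24: leaf 'H' → count = 9
  pos 26: leaf 'N' → count = 10
  pos 29: leaf 'U' → count = 11
  pos 31: leaf 'L' → count = 12
  pos 33: leaf 'M' → count = 13
  pos 36: leaf 'S' → count = 14
Total leaves: 14

Answer: 14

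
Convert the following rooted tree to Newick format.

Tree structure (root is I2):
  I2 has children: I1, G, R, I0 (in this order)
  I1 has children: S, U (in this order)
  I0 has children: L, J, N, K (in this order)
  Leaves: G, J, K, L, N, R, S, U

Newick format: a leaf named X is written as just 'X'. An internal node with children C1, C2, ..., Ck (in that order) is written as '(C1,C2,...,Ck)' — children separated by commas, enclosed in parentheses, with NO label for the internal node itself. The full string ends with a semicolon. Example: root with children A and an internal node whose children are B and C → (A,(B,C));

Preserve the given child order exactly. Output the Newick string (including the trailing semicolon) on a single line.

internal I2 with children ['I1', 'G', 'R', 'I0']
  internal I1 with children ['S', 'U']
    leaf 'S' → 'S'
    leaf 'U' → 'U'
  → '(S,U)'
  leaf 'G' → 'G'
  leaf 'R' → 'R'
  internal I0 with children ['L', 'J', 'N', 'K']
    leaf 'L' → 'L'
    leaf 'J' → 'J'
    leaf 'N' → 'N'
    leaf 'K' → 'K'
  → '(L,J,N,K)'
→ '((S,U),G,R,(L,J,N,K))'
Final: ((S,U),G,R,(L,J,N,K));

Answer: ((S,U),G,R,(L,J,N,K));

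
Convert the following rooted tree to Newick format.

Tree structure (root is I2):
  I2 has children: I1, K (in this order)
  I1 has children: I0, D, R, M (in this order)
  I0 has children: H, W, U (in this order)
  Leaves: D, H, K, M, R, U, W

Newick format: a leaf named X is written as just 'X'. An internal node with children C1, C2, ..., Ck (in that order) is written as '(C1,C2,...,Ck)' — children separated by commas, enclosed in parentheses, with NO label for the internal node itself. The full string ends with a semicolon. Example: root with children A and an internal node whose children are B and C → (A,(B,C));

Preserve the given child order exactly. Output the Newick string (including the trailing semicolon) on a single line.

Answer: (((H,W,U),D,R,M),K);

Derivation:
internal I2 with children ['I1', 'K']
  internal I1 with children ['I0', 'D', 'R', 'M']
    internal I0 with children ['H', 'W', 'U']
      leaf 'H' → 'H'
      leaf 'W' → 'W'
      leaf 'U' → 'U'
    → '(H,W,U)'
    leaf 'D' → 'D'
    leaf 'R' → 'R'
    leaf 'M' → 'M'
  → '((H,W,U),D,R,M)'
  leaf 'K' → 'K'
→ '(((H,W,U),D,R,M),K)'
Final: (((H,W,U),D,R,M),K);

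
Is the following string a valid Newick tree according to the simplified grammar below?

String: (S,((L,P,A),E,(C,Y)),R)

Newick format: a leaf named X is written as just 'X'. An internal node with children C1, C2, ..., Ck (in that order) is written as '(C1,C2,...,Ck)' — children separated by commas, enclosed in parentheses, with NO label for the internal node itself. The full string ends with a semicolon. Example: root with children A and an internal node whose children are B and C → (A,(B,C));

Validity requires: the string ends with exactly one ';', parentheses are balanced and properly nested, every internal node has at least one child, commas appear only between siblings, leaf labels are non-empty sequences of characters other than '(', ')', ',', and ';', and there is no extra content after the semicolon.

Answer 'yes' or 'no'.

Answer: no

Derivation:
Input: (S,((L,P,A),E,(C,Y)),R)
Paren balance: 4 '(' vs 4 ')' OK
Ends with single ';': False
Full parse: FAILS (must end with ;)
Valid: False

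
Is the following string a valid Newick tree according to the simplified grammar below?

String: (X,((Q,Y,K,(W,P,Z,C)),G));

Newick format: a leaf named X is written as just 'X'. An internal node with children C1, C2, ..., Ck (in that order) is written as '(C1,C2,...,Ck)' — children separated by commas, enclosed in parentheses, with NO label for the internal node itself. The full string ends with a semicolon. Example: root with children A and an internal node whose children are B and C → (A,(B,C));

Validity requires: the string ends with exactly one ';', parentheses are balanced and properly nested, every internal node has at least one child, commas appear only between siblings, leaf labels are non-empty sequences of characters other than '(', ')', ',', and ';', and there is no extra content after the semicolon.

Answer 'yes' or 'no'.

Answer: yes

Derivation:
Input: (X,((Q,Y,K,(W,P,Z,C)),G));
Paren balance: 4 '(' vs 4 ')' OK
Ends with single ';': True
Full parse: OK
Valid: True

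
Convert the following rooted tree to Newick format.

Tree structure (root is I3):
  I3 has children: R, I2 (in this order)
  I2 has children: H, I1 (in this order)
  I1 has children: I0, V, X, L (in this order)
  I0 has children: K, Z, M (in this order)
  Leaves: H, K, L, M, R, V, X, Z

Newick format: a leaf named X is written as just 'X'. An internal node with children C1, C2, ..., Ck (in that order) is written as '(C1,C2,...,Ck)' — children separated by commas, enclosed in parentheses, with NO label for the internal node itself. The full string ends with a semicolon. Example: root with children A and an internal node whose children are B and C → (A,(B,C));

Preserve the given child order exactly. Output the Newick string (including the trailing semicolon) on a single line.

Answer: (R,(H,((K,Z,M),V,X,L)));

Derivation:
internal I3 with children ['R', 'I2']
  leaf 'R' → 'R'
  internal I2 with children ['H', 'I1']
    leaf 'H' → 'H'
    internal I1 with children ['I0', 'V', 'X', 'L']
      internal I0 with children ['K', 'Z', 'M']
        leaf 'K' → 'K'
        leaf 'Z' → 'Z'
        leaf 'M' → 'M'
      → '(K,Z,M)'
      leaf 'V' → 'V'
      leaf 'X' → 'X'
      leaf 'L' → 'L'
    → '((K,Z,M),V,X,L)'
  → '(H,((K,Z,M),V,X,L))'
→ '(R,(H,((K,Z,M),V,X,L)))'
Final: (R,(H,((K,Z,M),V,X,L)));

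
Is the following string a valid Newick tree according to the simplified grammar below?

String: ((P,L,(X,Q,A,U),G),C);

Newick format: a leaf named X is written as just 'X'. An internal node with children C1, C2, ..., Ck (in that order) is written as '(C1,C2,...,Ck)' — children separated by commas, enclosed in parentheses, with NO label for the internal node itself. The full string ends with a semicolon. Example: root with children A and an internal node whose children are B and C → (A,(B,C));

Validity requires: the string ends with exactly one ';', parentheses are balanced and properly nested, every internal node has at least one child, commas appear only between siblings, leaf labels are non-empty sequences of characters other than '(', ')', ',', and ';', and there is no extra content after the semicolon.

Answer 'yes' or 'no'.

Input: ((P,L,(X,Q,A,U),G),C);
Paren balance: 3 '(' vs 3 ')' OK
Ends with single ';': True
Full parse: OK
Valid: True

Answer: yes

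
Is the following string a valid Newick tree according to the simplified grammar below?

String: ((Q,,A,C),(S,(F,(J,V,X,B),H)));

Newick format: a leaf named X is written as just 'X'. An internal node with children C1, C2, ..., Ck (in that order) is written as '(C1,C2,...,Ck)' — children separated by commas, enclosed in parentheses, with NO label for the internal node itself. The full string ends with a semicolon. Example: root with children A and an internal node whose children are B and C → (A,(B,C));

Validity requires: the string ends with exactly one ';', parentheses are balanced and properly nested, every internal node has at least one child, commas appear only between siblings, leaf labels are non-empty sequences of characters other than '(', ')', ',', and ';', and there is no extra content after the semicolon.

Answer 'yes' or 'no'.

Answer: no

Derivation:
Input: ((Q,,A,C),(S,(F,(J,V,X,B),H)));
Paren balance: 5 '(' vs 5 ')' OK
Ends with single ';': True
Full parse: FAILS (empty leaf label at pos 4)
Valid: False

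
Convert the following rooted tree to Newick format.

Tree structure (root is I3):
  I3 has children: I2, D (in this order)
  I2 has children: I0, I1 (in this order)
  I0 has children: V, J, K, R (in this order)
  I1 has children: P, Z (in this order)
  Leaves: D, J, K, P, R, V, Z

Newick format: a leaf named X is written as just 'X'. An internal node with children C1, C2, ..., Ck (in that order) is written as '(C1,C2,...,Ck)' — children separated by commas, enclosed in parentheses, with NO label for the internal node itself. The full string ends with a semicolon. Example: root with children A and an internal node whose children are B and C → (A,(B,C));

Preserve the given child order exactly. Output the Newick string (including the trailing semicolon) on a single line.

Answer: (((V,J,K,R),(P,Z)),D);

Derivation:
internal I3 with children ['I2', 'D']
  internal I2 with children ['I0', 'I1']
    internal I0 with children ['V', 'J', 'K', 'R']
      leaf 'V' → 'V'
      leaf 'J' → 'J'
      leaf 'K' → 'K'
      leaf 'R' → 'R'
    → '(V,J,K,R)'
    internal I1 with children ['P', 'Z']
      leaf 'P' → 'P'
      leaf 'Z' → 'Z'
    → '(P,Z)'
  → '((V,J,K,R),(P,Z))'
  leaf 'D' → 'D'
→ '(((V,J,K,R),(P,Z)),D)'
Final: (((V,J,K,R),(P,Z)),D);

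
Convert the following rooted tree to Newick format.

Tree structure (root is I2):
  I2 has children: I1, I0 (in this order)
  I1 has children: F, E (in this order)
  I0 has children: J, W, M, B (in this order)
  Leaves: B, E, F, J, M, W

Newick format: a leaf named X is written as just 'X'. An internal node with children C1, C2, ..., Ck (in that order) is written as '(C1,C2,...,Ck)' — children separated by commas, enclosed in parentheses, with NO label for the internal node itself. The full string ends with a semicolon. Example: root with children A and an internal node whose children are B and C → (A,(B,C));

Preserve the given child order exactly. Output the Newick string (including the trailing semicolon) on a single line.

Answer: ((F,E),(J,W,M,B));

Derivation:
internal I2 with children ['I1', 'I0']
  internal I1 with children ['F', 'E']
    leaf 'F' → 'F'
    leaf 'E' → 'E'
  → '(F,E)'
  internal I0 with children ['J', 'W', 'M', 'B']
    leaf 'J' → 'J'
    leaf 'W' → 'W'
    leaf 'M' → 'M'
    leaf 'B' → 'B'
  → '(J,W,M,B)'
→ '((F,E),(J,W,M,B))'
Final: ((F,E),(J,W,M,B));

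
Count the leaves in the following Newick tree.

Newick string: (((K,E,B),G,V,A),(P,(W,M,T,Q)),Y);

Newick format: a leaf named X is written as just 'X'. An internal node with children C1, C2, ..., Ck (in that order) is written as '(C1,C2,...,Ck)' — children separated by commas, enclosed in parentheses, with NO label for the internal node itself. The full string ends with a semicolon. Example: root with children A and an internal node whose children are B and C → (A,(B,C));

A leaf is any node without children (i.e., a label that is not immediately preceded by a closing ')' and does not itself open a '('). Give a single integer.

Newick: (((K,E,B),G,V,A),(P,(W,M,T,Q)),Y);
Scan left-to-right; a leaf is any maximal label run not followed by '(':
  pos 3: leaf 'K' → count = 1
  pos 5: leaf 'E' → count = 2
  pos 7: leaf 'B' → count = 3
  pos 10: leaf 'G' → count = 4
  pos 12: leaf 'V' → count = 5
  pos 14: leaf 'A' → count = 6
  pos 18: leaf 'P' → count = 7
  pos 21: leaf 'W' → count = 8
  pos 23: leaf 'M' → count = 9
  pos 25: leaf 'T' → count = 10
  pos 27: leaf 'Q' → count = 11
  pos 31: leaf 'Y' → count = 12
Total leaves: 12

Answer: 12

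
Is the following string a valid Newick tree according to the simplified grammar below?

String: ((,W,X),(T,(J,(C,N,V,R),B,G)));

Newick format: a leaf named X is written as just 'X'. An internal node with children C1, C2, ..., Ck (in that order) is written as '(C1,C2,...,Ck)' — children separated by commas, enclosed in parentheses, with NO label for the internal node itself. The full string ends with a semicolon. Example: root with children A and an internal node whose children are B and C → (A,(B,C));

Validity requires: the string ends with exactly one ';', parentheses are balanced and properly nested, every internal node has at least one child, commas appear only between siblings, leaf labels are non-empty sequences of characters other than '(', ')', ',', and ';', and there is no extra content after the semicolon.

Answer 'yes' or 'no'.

Input: ((,W,X),(T,(J,(C,N,V,R),B,G)));
Paren balance: 5 '(' vs 5 ')' OK
Ends with single ';': True
Full parse: FAILS (empty leaf label at pos 2)
Valid: False

Answer: no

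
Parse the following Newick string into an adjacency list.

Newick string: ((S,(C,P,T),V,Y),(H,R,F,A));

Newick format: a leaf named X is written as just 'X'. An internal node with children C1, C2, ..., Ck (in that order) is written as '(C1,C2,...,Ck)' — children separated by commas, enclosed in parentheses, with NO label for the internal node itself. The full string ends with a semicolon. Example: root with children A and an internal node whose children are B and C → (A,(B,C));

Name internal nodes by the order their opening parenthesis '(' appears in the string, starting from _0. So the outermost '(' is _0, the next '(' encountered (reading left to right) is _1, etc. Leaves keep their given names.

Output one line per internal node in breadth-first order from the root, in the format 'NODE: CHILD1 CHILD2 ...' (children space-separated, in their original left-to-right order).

Answer: _0: _1 _3
_1: S _2 V Y
_3: H R F A
_2: C P T

Derivation:
Input: ((S,(C,P,T),V,Y),(H,R,F,A));
Scanning left-to-right, naming '(' by encounter order:
  pos 0: '(' -> open internal node _0 (depth 1)
  pos 1: '(' -> open internal node _1 (depth 2)
  pos 4: '(' -> open internal node _2 (depth 3)
  pos 10: ')' -> close internal node _2 (now at depth 2)
  pos 15: ')' -> close internal node _1 (now at depth 1)
  pos 17: '(' -> open internal node _3 (depth 2)
  pos 25: ')' -> close internal node _3 (now at depth 1)
  pos 26: ')' -> close internal node _0 (now at depth 0)
Total internal nodes: 4
BFS adjacency from root:
  _0: _1 _3
  _1: S _2 V Y
  _3: H R F A
  _2: C P T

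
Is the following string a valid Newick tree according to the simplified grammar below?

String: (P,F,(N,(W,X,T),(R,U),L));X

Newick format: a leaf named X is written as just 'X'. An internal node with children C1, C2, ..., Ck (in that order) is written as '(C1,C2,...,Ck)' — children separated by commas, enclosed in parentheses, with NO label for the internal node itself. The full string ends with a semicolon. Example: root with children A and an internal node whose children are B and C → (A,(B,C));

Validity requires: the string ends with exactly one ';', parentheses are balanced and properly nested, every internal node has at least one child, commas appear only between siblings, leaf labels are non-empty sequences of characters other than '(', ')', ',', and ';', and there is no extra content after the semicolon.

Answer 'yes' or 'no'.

Answer: no

Derivation:
Input: (P,F,(N,(W,X,T),(R,U),L));X
Paren balance: 4 '(' vs 4 ')' OK
Ends with single ';': False
Full parse: FAILS (must end with ;)
Valid: False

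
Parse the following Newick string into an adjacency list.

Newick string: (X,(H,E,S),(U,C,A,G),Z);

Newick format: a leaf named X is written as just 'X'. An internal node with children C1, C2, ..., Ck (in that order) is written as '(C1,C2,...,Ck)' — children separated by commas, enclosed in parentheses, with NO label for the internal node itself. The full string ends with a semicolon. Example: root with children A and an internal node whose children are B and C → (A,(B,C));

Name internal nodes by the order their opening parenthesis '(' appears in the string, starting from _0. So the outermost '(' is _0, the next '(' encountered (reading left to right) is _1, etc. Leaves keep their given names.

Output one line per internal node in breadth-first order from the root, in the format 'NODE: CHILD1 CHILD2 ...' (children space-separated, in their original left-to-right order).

Input: (X,(H,E,S),(U,C,A,G),Z);
Scanning left-to-right, naming '(' by encounter order:
  pos 0: '(' -> open internal node _0 (depth 1)
  pos 3: '(' -> open internal node _1 (depth 2)
  pos 9: ')' -> close internal node _1 (now at depth 1)
  pos 11: '(' -> open internal node _2 (depth 2)
  pos 19: ')' -> close internal node _2 (now at depth 1)
  pos 22: ')' -> close internal node _0 (now at depth 0)
Total internal nodes: 3
BFS adjacency from root:
  _0: X _1 _2 Z
  _1: H E S
  _2: U C A G

Answer: _0: X _1 _2 Z
_1: H E S
_2: U C A G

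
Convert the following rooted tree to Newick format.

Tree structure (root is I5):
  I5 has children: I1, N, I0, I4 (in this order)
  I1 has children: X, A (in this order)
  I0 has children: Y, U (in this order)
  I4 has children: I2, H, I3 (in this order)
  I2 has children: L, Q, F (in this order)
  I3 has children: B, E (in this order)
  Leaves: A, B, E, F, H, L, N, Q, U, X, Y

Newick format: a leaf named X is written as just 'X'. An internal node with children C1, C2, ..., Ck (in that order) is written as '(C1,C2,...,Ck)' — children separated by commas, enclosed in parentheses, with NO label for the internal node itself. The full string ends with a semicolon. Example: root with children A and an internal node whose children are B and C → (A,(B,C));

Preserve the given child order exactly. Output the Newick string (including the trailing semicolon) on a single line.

Answer: ((X,A),N,(Y,U),((L,Q,F),H,(B,E)));

Derivation:
internal I5 with children ['I1', 'N', 'I0', 'I4']
  internal I1 with children ['X', 'A']
    leaf 'X' → 'X'
    leaf 'A' → 'A'
  → '(X,A)'
  leaf 'N' → 'N'
  internal I0 with children ['Y', 'U']
    leaf 'Y' → 'Y'
    leaf 'U' → 'U'
  → '(Y,U)'
  internal I4 with children ['I2', 'H', 'I3']
    internal I2 with children ['L', 'Q', 'F']
      leaf 'L' → 'L'
      leaf 'Q' → 'Q'
      leaf 'F' → 'F'
    → '(L,Q,F)'
    leaf 'H' → 'H'
    internal I3 with children ['B', 'E']
      leaf 'B' → 'B'
      leaf 'E' → 'E'
    → '(B,E)'
  → '((L,Q,F),H,(B,E))'
→ '((X,A),N,(Y,U),((L,Q,F),H,(B,E)))'
Final: ((X,A),N,(Y,U),((L,Q,F),H,(B,E)));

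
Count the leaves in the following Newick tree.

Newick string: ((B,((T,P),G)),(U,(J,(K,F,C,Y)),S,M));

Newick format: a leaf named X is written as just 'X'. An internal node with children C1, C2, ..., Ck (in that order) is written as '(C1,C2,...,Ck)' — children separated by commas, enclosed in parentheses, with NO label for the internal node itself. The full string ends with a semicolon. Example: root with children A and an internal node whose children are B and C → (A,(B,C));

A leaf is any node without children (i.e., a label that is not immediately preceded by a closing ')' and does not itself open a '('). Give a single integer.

Answer: 12

Derivation:
Newick: ((B,((T,P),G)),(U,(J,(K,F,C,Y)),S,M));
Scan left-to-right; a leaf is any maximal label run not followed by '(':
  pos 2: leaf 'B' → count = 1
  pos 6: leaf 'T' → count = 2
  pos 8: leaf 'P' → count = 3
  pos 11: leaf 'G' → count = 4
  pos 16: leaf 'U' → count = 5
  pos 19: leaf 'J' → count = 6
  pos 22: leaf 'K' → count = 7
  pos 24: leaf 'F' → count = 8
  pos 26: leaf 'C' → count = 9
  pos 28: leaf 'Y' → count = 10
  pos 32: leaf 'S' → count = 11
  pos 34: leaf 'M' → count = 12
Total leaves: 12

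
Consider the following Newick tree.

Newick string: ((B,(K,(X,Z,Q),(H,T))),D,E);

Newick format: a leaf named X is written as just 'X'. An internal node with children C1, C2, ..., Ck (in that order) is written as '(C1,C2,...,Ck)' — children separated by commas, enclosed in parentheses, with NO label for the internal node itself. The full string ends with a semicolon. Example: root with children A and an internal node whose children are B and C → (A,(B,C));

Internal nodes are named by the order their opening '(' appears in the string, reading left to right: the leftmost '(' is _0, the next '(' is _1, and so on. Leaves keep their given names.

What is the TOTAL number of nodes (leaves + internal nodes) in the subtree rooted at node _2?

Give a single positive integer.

Newick: ((B,(K,(X,Z,Q),(H,T))),D,E);
Locate _2: it is the '(' at position 4 (the 3rd '(' reading left to right).
Query: subtree rooted at _2
_2: subtree_size = 1 + 8
  K: subtree_size = 1 + 0
  _3: subtree_size = 1 + 3
    X: subtree_size = 1 + 0
    Z: subtree_size = 1 + 0
    Q: subtree_size = 1 + 0
  _4: subtree_size = 1 + 2
    H: subtree_size = 1 + 0
    T: subtree_size = 1 + 0
Total subtree size of _2: 9

Answer: 9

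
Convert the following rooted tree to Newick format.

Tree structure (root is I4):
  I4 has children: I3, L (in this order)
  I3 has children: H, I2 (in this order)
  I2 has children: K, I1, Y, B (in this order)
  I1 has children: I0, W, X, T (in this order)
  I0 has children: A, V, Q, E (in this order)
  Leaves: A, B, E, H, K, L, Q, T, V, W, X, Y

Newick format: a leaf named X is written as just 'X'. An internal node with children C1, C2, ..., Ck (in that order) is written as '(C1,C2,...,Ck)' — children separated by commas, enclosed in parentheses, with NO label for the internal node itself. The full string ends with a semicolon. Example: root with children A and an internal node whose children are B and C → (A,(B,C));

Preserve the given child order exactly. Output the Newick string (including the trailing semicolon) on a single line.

Answer: ((H,(K,((A,V,Q,E),W,X,T),Y,B)),L);

Derivation:
internal I4 with children ['I3', 'L']
  internal I3 with children ['H', 'I2']
    leaf 'H' → 'H'
    internal I2 with children ['K', 'I1', 'Y', 'B']
      leaf 'K' → 'K'
      internal I1 with children ['I0', 'W', 'X', 'T']
        internal I0 with children ['A', 'V', 'Q', 'E']
          leaf 'A' → 'A'
          leaf 'V' → 'V'
          leaf 'Q' → 'Q'
          leaf 'E' → 'E'
        → '(A,V,Q,E)'
        leaf 'W' → 'W'
        leaf 'X' → 'X'
        leaf 'T' → 'T'
      → '((A,V,Q,E),W,X,T)'
      leaf 'Y' → 'Y'
      leaf 'B' → 'B'
    → '(K,((A,V,Q,E),W,X,T),Y,B)'
  → '(H,(K,((A,V,Q,E),W,X,T),Y,B))'
  leaf 'L' → 'L'
→ '((H,(K,((A,V,Q,E),W,X,T),Y,B)),L)'
Final: ((H,(K,((A,V,Q,E),W,X,T),Y,B)),L);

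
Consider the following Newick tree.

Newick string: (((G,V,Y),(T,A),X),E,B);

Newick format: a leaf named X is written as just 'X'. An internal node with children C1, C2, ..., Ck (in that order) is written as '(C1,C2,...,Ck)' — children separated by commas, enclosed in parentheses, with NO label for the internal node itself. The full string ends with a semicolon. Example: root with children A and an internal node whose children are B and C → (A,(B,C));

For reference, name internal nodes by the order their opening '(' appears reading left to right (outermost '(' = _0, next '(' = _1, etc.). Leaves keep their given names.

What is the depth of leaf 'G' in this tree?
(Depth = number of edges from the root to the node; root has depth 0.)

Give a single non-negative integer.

Newick: (((G,V,Y),(T,A),X),E,B);
Naming internals by '(' encounter order: outermost '(' = _0, next = _1, ...
Query node: G
Path from root: _0 -> _1 -> _2 -> G
Depth of G: 3 (number of edges from root)

Answer: 3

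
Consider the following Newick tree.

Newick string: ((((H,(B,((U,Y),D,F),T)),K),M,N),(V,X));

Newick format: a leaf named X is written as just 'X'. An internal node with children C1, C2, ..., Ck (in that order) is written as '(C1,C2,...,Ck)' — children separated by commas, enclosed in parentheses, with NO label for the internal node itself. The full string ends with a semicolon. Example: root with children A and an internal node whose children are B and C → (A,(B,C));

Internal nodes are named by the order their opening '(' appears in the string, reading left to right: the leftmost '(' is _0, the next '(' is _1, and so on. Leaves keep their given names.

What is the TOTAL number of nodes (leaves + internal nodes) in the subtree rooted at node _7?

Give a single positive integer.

Newick: ((((H,(B,((U,Y),D,F),T)),K),M,N),(V,X));
Locate _7: it is the '(' at position 33 (the 8th '(' reading left to right).
Query: subtree rooted at _7
_7: subtree_size = 1 + 2
  V: subtree_size = 1 + 0
  X: subtree_size = 1 + 0
Total subtree size of _7: 3

Answer: 3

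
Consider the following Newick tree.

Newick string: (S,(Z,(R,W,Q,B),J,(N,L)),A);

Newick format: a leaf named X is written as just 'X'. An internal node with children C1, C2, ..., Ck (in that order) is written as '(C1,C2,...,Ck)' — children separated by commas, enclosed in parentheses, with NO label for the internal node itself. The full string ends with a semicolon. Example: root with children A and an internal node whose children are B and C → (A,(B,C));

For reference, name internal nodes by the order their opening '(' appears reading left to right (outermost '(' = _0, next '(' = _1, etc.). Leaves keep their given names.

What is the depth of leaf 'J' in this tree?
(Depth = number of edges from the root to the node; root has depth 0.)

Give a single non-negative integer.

Newick: (S,(Z,(R,W,Q,B),J,(N,L)),A);
Naming internals by '(' encounter order: outermost '(' = _0, next = _1, ...
Query node: J
Path from root: _0 -> _1 -> J
Depth of J: 2 (number of edges from root)

Answer: 2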